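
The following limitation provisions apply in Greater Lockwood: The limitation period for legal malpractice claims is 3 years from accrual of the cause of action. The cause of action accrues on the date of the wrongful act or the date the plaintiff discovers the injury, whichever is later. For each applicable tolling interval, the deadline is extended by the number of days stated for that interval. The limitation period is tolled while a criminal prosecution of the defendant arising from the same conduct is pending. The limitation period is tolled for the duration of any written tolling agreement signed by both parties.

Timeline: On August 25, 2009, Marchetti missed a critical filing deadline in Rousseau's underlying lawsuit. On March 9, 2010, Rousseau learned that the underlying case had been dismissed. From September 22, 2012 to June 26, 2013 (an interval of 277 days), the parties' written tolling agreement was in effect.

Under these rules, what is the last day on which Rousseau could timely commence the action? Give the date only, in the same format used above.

Because discovery on March 9, 2010 post-dates the August 25, 2009 act, accrual under the later-of rule falls on March 9, 2010.
Adding the 3 years base period to March 9, 2010 gives a deadline of March 9, 2013, before any tolling.
The written tolling agreement from September 22, 2012 to June 26, 2013 tolled the period for 277 days, extending the deadline to December 11, 2013.

December 11, 2013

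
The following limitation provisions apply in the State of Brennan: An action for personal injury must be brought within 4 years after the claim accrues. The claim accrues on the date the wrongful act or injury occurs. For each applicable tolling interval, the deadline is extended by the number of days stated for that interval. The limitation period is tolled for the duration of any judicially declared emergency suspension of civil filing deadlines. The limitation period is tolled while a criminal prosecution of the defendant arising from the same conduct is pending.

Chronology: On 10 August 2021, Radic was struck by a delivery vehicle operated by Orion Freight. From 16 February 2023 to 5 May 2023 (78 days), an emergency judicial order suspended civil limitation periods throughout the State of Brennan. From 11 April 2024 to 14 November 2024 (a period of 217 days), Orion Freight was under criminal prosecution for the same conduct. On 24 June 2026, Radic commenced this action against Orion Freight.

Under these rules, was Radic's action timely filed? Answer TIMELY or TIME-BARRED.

TIME-BARRED

The limitation period began to run on 10 August 2021.
4 years from 10 August 2021 is 10 August 2025.
The period was tolled for 78 days by the emergency suspension of filing deadlines (16 February 2023 to 5 May 2023), pushing the deadline to 27 October 2025.
Because the pending criminal prosecution ran from 11 April 2024 to 14 November 2024, the deadline is extended by 217 days to 1 June 2026.
Radic filed on 24 June 2026, after the 1 June 2026 deadline, so the action is time-barred.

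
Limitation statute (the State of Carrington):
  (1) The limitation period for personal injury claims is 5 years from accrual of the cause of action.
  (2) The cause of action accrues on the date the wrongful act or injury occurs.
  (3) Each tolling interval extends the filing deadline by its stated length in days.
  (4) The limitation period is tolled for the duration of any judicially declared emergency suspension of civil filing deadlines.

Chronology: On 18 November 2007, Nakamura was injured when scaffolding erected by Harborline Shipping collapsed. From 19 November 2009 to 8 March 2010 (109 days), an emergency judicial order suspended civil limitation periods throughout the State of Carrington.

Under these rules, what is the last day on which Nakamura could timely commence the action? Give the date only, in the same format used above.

The claim accrued on 18 November 2007, when the wrongful act occurred.
The untolled deadline — 5 years after 18 November 2007 — is 18 November 2012.
Because the emergency suspension of filing deadlines ran from 19 November 2009 to 8 March 2010, the deadline is extended by 109 days to 7 March 2013.

7 March 2013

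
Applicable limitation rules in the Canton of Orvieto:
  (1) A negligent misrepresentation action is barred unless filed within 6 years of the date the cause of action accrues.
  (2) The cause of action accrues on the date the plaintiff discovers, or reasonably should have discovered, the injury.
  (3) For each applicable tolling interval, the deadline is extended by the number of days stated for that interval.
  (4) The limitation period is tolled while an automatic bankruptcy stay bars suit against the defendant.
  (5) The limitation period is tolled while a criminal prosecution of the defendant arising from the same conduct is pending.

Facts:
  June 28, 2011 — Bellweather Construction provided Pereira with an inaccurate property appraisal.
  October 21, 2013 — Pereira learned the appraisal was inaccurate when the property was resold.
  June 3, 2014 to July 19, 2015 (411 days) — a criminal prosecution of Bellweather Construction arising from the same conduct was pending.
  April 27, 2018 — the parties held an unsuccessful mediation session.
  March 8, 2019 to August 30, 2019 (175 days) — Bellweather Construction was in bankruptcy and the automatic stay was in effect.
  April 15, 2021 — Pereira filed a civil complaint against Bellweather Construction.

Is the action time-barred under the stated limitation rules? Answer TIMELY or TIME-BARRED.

TIMELY

Accrual is tied to discovery, so the period began on October 21, 2013 rather than on June 28, 2011 when the act occurred.
Adding the 6 years base period to October 21, 2013 gives a deadline of October 21, 2019, before any tolling.
The period was tolled for 411 days by the pending criminal prosecution (June 3, 2014 to July 19, 2015), pushing the deadline to December 5, 2020.
The automatic bankruptcy stay from March 8, 2019 to August 30, 2019 tolled the period for 175 days, extending the deadline to May 29, 2021.
Nothing else in the chronology tolls or restarts the period.
Pereira filed on April 15, 2021, before the May 29, 2021 deadline, so the action is timely.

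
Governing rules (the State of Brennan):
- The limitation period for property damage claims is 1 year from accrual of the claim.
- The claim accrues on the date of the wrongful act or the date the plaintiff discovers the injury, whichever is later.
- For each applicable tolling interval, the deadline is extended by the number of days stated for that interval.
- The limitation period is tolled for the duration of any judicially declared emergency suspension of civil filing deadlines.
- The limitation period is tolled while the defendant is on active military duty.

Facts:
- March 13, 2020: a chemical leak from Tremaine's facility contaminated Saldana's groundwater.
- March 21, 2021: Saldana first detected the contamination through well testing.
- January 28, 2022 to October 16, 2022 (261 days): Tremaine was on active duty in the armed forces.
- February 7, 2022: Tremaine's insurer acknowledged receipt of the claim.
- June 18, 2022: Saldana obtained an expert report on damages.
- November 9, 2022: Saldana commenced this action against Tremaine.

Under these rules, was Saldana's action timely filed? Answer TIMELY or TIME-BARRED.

Because discovery on March 21, 2021 post-dates the March 13, 2020 act, accrual under the later-of rule falls on March 21, 2021.
Adding the 1 year base period to March 21, 2021 gives a deadline of March 21, 2022, before any tolling.
The period was tolled for 261 days by the defendant's active military service (January 28, 2022 to October 16, 2022), pushing the deadline to December 7, 2022.
The other events in the timeline have no effect on the limitation period under the stated rules.
The November 9, 2022 filing precedes the December 7, 2022 deadline; the claim is timely.

TIMELY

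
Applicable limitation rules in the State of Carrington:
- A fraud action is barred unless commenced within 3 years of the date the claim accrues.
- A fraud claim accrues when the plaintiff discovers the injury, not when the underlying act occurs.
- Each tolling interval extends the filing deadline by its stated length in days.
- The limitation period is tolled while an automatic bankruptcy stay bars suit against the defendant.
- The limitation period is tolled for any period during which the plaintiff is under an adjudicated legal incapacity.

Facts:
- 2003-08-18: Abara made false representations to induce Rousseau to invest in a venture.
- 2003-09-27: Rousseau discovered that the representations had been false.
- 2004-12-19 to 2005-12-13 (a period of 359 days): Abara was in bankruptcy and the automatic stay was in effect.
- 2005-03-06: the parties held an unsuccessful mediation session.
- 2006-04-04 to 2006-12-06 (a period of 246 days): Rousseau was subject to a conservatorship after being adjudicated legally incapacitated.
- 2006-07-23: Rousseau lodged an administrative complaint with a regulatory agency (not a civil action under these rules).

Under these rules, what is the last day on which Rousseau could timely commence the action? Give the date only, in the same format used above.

Accrual is tied to discovery, so the period began on 2003-09-27 rather than on 2003-08-18 when the act occurred.
Adding the 3 years base period to 2003-09-27 gives a deadline of 2006-09-27, before any tolling.
The period was tolled for 359 days by the automatic bankruptcy stay (2004-12-19 to 2005-12-13), pushing the deadline to 2007-09-21.
Because the plaintiff's legal incapacity ran from 2006-04-04 to 2006-12-06, the deadline is extended by 246 days to 2008-05-24.
Nothing else in the chronology tolls or restarts the period.

2008-05-24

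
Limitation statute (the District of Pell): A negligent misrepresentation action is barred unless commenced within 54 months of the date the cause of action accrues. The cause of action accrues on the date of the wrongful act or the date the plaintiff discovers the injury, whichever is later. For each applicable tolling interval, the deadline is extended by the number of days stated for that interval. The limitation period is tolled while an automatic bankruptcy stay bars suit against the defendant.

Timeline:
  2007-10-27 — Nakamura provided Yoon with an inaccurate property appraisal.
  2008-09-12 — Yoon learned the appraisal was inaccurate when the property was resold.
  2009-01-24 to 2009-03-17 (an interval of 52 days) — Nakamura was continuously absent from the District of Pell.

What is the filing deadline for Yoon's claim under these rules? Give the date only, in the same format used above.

2013-03-12

The claim accrued on 2008-09-12 — the later of the 2007-10-27 act and the 2008-09-12 discovery.
54 months from 2008-09-12 is 2013-03-12.
No stated provision tolls the period for the defendant's absence, so the interval from 2009-01-24 to 2009-03-17 has no effect on the deadline.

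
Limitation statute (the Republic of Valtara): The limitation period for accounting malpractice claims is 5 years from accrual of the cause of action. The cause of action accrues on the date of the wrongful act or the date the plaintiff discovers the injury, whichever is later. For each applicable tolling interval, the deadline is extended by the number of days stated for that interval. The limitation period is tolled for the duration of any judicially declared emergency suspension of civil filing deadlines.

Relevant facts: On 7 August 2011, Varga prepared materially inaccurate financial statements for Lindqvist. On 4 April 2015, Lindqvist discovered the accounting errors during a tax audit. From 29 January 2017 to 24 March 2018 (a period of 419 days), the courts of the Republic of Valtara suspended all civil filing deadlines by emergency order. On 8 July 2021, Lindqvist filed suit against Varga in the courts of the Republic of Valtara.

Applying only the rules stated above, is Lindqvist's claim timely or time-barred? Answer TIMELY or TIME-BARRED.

TIME-BARRED

Because discovery on 4 April 2015 post-dates the 7 August 2011 act, accrual under the later-of rule falls on 4 April 2015.
5 years from 4 April 2015 is 4 April 2020.
The period was tolled for 419 days by the emergency suspension of filing deadlines (29 January 2017 to 24 March 2018), pushing the deadline to 28 May 2021.
The 8 July 2021 filing falls after the 28 May 2021 deadline; the claim is time-barred.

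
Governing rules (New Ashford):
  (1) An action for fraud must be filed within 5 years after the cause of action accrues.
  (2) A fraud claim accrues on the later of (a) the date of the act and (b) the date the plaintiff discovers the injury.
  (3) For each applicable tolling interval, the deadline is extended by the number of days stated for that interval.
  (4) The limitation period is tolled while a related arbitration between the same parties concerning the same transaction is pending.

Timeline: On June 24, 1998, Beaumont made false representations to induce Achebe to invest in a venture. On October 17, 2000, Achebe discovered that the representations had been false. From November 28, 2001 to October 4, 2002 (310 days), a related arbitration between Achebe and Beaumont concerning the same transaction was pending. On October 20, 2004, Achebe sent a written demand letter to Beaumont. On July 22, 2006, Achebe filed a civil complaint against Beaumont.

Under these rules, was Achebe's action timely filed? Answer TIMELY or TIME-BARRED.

Taking the later of the act (June 24, 1998) and discovery (October 17, 2000), the claim accrued on October 17, 2000.
Adding the 5 years base period to October 17, 2000 gives a deadline of October 17, 2005, before any tolling.
Because the pending related arbitration ran from November 28, 2001 to October 4, 2002, the deadline is extended by 310 days to August 23, 2006.
None of the other events listed affects the running of the period under the stated rules.
Achebe filed on July 22, 2006, before the August 23, 2006 deadline, so the action is timely.

TIMELY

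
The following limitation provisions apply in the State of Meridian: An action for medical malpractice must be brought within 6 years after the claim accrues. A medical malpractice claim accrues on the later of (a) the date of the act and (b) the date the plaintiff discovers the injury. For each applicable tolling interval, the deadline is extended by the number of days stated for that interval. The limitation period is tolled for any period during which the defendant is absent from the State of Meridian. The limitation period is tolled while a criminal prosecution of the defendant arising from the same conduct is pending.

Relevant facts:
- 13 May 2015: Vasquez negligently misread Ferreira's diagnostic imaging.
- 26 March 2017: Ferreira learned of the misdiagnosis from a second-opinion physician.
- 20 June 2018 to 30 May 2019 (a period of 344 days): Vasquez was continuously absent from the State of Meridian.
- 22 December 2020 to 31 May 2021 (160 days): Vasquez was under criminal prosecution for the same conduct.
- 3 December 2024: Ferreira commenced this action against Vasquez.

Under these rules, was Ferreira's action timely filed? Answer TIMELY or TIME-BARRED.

TIME-BARRED

The claim accrued on 26 March 2017 — the later of the 13 May 2015 act and the 26 March 2017 discovery.
Adding the 6 years base period to 26 March 2017 gives a deadline of 26 March 2023, before any tolling.
The defendant's absence from the jurisdiction from 20 June 2018 to 30 May 2019 tolled the period for 344 days, extending the deadline to 4 March 2024.
Because the pending criminal prosecution ran from 22 December 2020 to 31 May 2021, the deadline is extended by 160 days to 11 August 2024.
The 3 December 2024 filing falls after the 11 August 2024 deadline; the claim is time-barred.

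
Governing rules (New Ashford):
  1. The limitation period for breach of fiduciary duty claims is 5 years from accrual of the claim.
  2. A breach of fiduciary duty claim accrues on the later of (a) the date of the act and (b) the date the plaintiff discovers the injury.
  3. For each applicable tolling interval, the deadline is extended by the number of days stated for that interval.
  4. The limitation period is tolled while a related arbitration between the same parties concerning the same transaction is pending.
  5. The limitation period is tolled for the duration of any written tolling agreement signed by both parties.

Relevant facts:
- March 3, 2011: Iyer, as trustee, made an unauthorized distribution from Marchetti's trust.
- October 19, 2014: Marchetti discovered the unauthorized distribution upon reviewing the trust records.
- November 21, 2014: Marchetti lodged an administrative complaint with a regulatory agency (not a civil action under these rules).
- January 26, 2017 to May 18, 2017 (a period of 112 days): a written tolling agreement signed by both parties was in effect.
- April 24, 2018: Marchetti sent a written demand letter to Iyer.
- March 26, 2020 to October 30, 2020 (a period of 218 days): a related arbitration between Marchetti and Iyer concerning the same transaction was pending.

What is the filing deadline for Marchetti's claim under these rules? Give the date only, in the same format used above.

February 8, 2020

Taking the later of the act (March 3, 2011) and discovery (October 19, 2014), the claim accrued on October 19, 2014.
The untolled deadline — 5 years after October 19, 2014 — is October 19, 2019.
The written tolling agreement from January 26, 2017 to May 18, 2017 tolled the period for 112 days, extending the deadline to February 8, 2020.
The pending related arbitration from March 26, 2020 to October 30, 2020 began after the period had already run on February 8, 2020, so it has no tolling effect.
The other events in the timeline have no effect on the limitation period under the stated rules.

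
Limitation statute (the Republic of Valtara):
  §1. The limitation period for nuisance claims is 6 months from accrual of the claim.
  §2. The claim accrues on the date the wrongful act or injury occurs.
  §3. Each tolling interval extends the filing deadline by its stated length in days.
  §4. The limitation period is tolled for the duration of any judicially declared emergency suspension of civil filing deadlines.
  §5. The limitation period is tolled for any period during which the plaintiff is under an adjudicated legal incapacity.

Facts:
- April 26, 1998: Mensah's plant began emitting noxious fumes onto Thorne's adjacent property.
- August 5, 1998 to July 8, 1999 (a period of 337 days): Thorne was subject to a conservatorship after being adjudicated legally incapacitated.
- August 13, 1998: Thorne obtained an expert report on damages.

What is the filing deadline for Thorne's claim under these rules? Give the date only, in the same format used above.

September 28, 1999

The claim accrued on April 26, 1998, when the wrongful act occurred.
Adding the 6 months base period to April 26, 1998 gives a deadline of October 26, 1998, before any tolling.
Because the plaintiff's legal incapacity ran from August 5, 1998 to July 8, 1999, the deadline is extended by 337 days to September 28, 1999.
Nothing else in the chronology tolls or restarts the period.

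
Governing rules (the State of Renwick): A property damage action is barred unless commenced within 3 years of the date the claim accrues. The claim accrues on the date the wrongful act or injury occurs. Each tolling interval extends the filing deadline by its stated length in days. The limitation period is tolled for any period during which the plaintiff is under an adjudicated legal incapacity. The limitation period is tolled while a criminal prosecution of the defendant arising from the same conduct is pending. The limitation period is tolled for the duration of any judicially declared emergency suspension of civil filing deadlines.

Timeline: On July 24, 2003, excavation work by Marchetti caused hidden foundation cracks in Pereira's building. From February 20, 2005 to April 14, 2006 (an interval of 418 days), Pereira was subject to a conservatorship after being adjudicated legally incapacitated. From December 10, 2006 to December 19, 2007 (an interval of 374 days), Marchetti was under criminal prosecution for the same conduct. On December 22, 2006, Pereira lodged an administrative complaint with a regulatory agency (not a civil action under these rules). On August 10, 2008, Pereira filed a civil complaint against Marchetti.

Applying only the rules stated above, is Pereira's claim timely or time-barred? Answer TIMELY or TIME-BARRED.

TIMELY

The claim accrued on July 24, 2003, the date of the act.
The untolled deadline — 3 years after July 24, 2003 — is July 24, 2006.
Because the plaintiff's legal incapacity ran from February 20, 2005 to April 14, 2006, the deadline is extended by 418 days to September 15, 2007.
The pending criminal prosecution from December 10, 2006 to December 19, 2007 tolled the period for 374 days, extending the deadline to September 23, 2008.
The other events in the timeline have no effect on the limitation period under the stated rules.
Filing on August 10, 2008 beat the September 23, 2008 deadline — the action is timely.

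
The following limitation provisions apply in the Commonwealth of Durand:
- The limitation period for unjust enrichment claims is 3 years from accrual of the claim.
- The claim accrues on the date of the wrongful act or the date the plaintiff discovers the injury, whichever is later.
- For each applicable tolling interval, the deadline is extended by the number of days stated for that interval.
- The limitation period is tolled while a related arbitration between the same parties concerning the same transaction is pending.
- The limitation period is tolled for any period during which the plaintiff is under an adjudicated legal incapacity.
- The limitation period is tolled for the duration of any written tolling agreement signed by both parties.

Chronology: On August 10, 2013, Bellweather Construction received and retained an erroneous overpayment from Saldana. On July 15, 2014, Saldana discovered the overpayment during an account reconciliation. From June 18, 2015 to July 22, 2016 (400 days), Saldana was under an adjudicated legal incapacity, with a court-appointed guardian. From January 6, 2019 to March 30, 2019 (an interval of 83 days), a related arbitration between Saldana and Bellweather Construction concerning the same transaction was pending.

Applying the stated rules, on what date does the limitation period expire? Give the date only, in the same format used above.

Taking the later of the act (August 10, 2013) and discovery (July 15, 2014), the claim accrued on July 15, 2014.
3 years from July 15, 2014 is July 15, 2017.
Because the plaintiff's legal incapacity ran from June 18, 2015 to July 22, 2016, the deadline is extended by 400 days to August 19, 2018.
The pending related arbitration starting January 6, 2019 came too late — the period had run on August 19, 2018 — and so does not extend the deadline.

August 19, 2018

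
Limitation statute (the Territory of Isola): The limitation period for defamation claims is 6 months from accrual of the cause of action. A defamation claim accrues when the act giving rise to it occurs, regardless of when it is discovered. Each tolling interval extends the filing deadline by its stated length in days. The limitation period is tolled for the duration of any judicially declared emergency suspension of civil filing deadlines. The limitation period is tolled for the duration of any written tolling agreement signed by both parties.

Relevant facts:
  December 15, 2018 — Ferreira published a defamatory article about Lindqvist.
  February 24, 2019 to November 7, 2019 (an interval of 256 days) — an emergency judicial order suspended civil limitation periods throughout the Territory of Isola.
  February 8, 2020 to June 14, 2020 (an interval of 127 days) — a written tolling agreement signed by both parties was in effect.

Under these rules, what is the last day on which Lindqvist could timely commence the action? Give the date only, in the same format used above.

The limitation period began to run on December 15, 2018.
The untolled deadline — 6 months after December 15, 2018 — is June 15, 2019.
The emergency suspension of filing deadlines from February 24, 2019 to November 7, 2019 tolled the period for 256 days, extending the deadline to February 26, 2020.
The period was tolled for 127 days by the written tolling agreement (February 8, 2020 to June 14, 2020), pushing the deadline to July 2, 2020.

July 2, 2020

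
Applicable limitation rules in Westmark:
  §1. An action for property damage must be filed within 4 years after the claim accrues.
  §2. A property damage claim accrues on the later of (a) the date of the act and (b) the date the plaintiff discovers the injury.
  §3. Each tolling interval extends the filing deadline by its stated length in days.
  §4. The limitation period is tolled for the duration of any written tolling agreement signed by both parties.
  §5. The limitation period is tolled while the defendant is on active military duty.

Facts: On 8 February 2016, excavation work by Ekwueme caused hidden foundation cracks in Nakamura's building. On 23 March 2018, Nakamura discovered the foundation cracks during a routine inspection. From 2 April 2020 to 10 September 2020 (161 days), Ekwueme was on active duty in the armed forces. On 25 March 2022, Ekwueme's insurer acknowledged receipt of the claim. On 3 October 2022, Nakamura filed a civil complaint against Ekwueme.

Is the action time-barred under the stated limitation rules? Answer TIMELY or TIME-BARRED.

TIME-BARRED

Taking the later of the act (8 February 2016) and discovery (23 March 2018), the claim accrued on 23 March 2018.
4 years from 23 March 2018 is 23 March 2022.
The period was tolled for 161 days by the defendant's active military service (2 April 2020 to 10 September 2020), pushing the deadline to 31 August 2022.
None of the other events listed affects the running of the period under the stated rules.
Filing on 3 October 2022 missed the 31 August 2022 deadline — the action is time-barred.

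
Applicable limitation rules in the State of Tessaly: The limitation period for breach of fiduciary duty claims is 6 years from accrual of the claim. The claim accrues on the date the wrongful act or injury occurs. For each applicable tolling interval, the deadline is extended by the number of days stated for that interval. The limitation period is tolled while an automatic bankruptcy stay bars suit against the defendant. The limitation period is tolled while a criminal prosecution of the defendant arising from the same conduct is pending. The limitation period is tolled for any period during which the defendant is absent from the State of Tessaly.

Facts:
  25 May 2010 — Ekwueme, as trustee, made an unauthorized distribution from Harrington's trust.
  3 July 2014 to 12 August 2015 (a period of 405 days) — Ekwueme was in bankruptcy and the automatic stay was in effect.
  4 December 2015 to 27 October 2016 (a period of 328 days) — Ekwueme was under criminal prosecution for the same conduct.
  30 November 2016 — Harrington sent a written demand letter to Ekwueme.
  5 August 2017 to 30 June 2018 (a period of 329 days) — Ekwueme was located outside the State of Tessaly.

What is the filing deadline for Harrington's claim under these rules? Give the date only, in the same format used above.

The claim accrued on 25 May 2010, when the wrongful act occurred.
The untolled deadline — 6 years after 25 May 2010 — is 25 May 2016.
The period was tolled for 405 days by the automatic bankruptcy stay (3 July 2014 to 12 August 2015), pushing the deadline to 4 July 2017.
Because the pending criminal prosecution ran from 4 December 2015 to 27 October 2016, the deadline is extended by 328 days to 28 May 2018.
The period was tolled for 329 days by the defendant's absence from the jurisdiction (5 August 2017 to 30 June 2018), pushing the deadline to 22 April 2019.
None of the other events listed affects the running of the period under the stated rules.

22 April 2019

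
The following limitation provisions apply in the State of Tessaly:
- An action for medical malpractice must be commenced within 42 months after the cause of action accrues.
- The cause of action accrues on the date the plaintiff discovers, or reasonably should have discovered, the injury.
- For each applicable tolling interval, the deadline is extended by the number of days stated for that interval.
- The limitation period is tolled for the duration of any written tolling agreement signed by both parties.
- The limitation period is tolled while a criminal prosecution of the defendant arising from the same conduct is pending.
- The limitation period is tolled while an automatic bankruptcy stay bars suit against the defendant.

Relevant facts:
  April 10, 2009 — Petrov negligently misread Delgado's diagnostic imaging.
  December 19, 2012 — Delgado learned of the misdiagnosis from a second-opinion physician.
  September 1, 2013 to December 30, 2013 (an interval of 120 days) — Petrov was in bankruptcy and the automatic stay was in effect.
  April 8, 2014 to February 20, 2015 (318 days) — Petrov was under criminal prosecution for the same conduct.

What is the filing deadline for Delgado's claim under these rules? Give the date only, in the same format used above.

Under the discovery rule, the claim accrued on December 19, 2012, when Delgado discovered the injury — not on the April 10, 2009 date of the underlying act.
42 months from December 19, 2012 is June 19, 2016.
Because the automatic bankruptcy stay ran from September 1, 2013 to December 30, 2013, the deadline is extended by 120 days to October 17, 2016.
The period was tolled for 318 days by the pending criminal prosecution (April 8, 2014 to February 20, 2015), pushing the deadline to August 31, 2017.

August 31, 2017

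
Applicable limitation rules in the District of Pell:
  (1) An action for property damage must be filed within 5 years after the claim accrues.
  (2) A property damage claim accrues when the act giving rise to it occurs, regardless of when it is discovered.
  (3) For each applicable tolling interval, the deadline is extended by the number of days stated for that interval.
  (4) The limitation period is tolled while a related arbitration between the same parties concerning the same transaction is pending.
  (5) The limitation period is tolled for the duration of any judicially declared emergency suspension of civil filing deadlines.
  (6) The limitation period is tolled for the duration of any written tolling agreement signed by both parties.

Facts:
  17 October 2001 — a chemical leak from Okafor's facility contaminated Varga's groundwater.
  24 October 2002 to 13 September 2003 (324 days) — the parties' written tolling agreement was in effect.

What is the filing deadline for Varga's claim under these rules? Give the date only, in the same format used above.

The limitation period began to run on 17 October 2001.
The untolled deadline — 5 years after 17 October 2001 — is 17 October 2006.
Because the written tolling agreement ran from 24 October 2002 to 13 September 2003, the deadline is extended by 324 days to 6 September 2007.

6 September 2007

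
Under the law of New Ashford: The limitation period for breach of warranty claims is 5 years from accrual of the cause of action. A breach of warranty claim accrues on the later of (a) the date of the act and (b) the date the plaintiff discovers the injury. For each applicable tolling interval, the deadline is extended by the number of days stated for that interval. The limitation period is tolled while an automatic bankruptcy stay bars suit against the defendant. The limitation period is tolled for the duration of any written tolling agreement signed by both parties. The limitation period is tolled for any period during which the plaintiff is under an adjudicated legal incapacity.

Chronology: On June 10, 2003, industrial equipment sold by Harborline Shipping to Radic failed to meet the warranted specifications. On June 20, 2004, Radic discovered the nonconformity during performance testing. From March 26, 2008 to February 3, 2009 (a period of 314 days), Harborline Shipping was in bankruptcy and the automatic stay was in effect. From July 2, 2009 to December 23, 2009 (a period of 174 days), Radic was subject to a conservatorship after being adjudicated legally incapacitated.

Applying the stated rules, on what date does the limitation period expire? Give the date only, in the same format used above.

Because discovery on June 20, 2004 post-dates the June 10, 2003 act, accrual under the later-of rule falls on June 20, 2004.
The untolled deadline — 5 years after June 20, 2004 — is June 20, 2009.
The period was tolled for 314 days by the automatic bankruptcy stay (March 26, 2008 to February 3, 2009), pushing the deadline to April 30, 2010.
The plaintiff's legal incapacity from July 2, 2009 to December 23, 2009 tolled the period for 174 days, extending the deadline to October 21, 2010.

October 21, 2010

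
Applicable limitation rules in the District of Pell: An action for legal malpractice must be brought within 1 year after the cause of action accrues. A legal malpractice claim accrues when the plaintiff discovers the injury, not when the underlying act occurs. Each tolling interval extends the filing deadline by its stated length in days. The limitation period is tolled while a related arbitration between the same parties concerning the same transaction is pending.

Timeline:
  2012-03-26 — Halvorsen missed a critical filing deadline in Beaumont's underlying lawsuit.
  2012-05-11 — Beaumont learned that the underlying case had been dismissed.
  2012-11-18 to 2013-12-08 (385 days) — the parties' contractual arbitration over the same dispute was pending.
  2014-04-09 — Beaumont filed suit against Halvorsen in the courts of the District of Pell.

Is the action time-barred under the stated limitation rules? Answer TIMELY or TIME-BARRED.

TIMELY

Under the discovery rule, the claim accrued on 2012-05-11, when Beaumont discovered the injury — not on the 2012-03-26 date of the underlying act.
The untolled deadline — 1 year after 2012-05-11 — is 2013-05-11.
The pending related arbitration from 2012-11-18 to 2013-12-08 tolled the period for 385 days, extending the deadline to 2014-05-31.
Beaumont filed on 2014-04-09, before the 2014-05-31 deadline, so the action is timely.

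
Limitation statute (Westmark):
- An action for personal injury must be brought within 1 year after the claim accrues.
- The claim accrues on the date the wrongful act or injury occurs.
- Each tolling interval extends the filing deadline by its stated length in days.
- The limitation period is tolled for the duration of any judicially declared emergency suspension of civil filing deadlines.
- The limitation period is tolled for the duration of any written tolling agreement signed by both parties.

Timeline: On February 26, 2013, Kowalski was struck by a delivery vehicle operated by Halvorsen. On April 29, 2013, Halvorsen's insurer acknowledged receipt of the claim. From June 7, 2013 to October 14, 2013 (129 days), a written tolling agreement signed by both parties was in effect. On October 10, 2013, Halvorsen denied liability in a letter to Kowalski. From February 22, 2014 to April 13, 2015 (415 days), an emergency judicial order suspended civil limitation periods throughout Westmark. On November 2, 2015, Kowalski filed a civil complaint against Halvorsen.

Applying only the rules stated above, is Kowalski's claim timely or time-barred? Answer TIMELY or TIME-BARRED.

TIME-BARRED

The claim accrued on February 26, 2013, when the wrongful act occurred.
1 year from February 26, 2013 is February 26, 2014.
The written tolling agreement from June 7, 2013 to October 14, 2013 tolled the period for 129 days, extending the deadline to July 5, 2014.
Because the emergency suspension of filing deadlines ran from February 22, 2014 to April 13, 2015, the deadline is extended by 415 days to August 24, 2015.
None of the other events listed affects the running of the period under the stated rules.
The November 2, 2015 filing falls after the August 24, 2015 deadline; the claim is time-barred.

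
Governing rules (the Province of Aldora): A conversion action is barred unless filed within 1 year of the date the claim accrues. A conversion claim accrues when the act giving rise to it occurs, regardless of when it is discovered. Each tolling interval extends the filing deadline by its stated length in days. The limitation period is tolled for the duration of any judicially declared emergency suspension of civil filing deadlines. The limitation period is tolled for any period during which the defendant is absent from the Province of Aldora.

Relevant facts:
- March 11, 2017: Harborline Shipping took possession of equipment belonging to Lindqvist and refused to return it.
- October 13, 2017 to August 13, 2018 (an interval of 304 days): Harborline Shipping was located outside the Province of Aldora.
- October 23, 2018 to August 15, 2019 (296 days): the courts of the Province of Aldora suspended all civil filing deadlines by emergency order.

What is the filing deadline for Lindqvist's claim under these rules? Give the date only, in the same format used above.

November 1, 2019

The claim accrued on March 11, 2017, the date of the act.
Adding the 1 year base period to March 11, 2017 gives a deadline of March 11, 2018, before any tolling.
The defendant's absence from the jurisdiction from October 13, 2017 to August 13, 2018 tolled the period for 304 days, extending the deadline to January 9, 2019.
The period was tolled for 296 days by the emergency suspension of filing deadlines (October 23, 2018 to August 15, 2019), pushing the deadline to November 1, 2019.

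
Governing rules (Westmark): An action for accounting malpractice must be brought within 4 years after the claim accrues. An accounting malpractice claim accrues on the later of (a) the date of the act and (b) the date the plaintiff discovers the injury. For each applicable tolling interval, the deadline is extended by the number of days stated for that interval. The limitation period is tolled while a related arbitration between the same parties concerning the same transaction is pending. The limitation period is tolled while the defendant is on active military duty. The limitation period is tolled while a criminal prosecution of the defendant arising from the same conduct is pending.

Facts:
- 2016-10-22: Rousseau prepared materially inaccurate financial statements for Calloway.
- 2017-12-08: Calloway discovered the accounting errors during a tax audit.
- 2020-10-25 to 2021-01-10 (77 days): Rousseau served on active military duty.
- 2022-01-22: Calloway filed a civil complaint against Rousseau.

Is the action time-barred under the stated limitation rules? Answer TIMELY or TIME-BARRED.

Because discovery on 2017-12-08 post-dates the 2016-10-22 act, accrual under the later-of rule falls on 2017-12-08.
4 years from 2017-12-08 is 2021-12-08.
Because the defendant's active military service ran from 2020-10-25 to 2021-01-10, the deadline is extended by 77 days to 2022-02-23.
The 2022-01-22 filing precedes the 2022-02-23 deadline; the claim is timely.

TIMELY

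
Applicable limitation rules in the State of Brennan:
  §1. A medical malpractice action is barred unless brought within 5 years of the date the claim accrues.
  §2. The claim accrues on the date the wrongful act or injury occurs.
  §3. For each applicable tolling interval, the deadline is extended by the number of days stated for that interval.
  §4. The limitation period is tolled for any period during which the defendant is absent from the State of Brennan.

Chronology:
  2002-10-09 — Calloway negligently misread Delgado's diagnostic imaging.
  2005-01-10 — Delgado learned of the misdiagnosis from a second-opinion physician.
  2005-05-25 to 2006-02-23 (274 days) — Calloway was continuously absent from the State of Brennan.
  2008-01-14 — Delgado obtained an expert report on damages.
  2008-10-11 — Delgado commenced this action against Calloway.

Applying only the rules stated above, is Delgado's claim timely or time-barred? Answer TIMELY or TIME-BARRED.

TIME-BARRED

Accrual is governed by the date of the act, so the period began to run on 2002-10-09; the later discovery on 2005-01-10 is irrelevant under the stated rule.
Adding the 5 years base period to 2002-10-09 gives a deadline of 2007-10-09, before any tolling.
Because the defendant's absence from the jurisdiction ran from 2005-05-25 to 2006-02-23, the deadline is extended by 274 days to 2008-07-09.
The other events in the timeline have no effect on the limitation period under the stated rules.
The 2008-10-11 filing falls after the 2008-07-09 deadline; the claim is time-barred.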